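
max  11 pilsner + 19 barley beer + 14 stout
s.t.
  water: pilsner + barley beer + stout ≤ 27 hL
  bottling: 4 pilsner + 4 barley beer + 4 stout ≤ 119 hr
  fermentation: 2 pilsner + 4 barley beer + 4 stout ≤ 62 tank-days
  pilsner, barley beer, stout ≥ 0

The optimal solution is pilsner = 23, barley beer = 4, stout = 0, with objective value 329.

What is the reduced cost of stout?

-5

Binding: water and fermentation. Non-binding: bottling (11 unused).
By complementary slackness, y = 0 for the non-binding constraint.
From A_Bᵀ y = c: 1·y_water + 2·y_fermentation = 11; 1·y_water + 4·y_fermentation = 19.
→ y_water = 3 and y_fermentation = 4.
Reduced cost of stout: c₃ − yᵀa₃ = 14 − (3·1 + 4·4) = 14 − 19 = -5.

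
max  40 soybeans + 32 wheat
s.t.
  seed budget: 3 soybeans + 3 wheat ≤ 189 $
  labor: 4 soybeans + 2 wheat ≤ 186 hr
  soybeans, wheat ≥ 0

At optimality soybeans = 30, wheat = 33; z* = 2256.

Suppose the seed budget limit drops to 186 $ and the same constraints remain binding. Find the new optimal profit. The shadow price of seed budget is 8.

2232

Δb = -3, so new z* = 2256 + (8)·(-3) = 2256 − 24 = 2232.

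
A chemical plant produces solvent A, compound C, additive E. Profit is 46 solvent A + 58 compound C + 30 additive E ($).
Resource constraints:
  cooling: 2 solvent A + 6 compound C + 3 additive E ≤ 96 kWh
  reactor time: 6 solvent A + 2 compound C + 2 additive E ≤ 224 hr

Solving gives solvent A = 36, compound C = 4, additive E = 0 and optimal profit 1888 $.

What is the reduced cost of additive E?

-4

Check each constraint at x*: cooling 96/96 (tight); reactor time 224/224 (tight).
From A_Bᵀ y = c: 2·y_cooling + 6·y_reactor time = 46; 6·y_cooling + 2·y_reactor time = 58.
→ y_cooling = 8 and y_reactor time = 5.
Reduced cost of additive E: c₃ − yᵀa₃ = 30 − (8·3 + 5·2) = 30 − 34 = -4.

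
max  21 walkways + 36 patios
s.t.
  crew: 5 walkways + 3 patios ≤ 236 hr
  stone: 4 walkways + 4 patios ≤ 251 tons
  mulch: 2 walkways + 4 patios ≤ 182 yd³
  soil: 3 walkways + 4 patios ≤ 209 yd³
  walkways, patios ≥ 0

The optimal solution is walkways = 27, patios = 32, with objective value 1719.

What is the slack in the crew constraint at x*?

crew used = 5·27 + 3·32 = 231; slack = 236 − 231 = 5.

5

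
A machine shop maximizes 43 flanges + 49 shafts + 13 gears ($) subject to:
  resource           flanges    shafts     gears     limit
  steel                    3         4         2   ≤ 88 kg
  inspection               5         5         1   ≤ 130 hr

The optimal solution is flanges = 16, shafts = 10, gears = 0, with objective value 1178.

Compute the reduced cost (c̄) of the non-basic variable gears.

-4

Check each constraint at x*: steel 88/88 (tight); inspection 130/130 (tight).
From A_Bᵀ y = c: 3·y_steel + 5·y_inspection = 43; 4·y_steel + 5·y_inspection = 49.
This yields shadow prices y_steel = 6, y_inspection = 5.
Reduced cost of gears: c₃ − yᵀa₃ = 13 − (6·2 + 5·1) = 13 − 17 = -4.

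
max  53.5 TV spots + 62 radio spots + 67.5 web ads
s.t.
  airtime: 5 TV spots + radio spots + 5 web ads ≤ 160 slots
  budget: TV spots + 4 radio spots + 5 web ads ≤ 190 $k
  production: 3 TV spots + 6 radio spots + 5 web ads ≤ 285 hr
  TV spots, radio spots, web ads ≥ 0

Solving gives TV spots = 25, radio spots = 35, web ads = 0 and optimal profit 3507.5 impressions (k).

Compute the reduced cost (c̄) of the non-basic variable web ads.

Binding: airtime and production. Non-binding: budget (25 unused).
By complementary slackness, y = 0 for the non-binding constraint.
From A_Bᵀ y = c: 5·y_airtime + 3·y_production = 53.5; 1·y_airtime + 6·y_production = 62.
This yields shadow prices y_airtime = 5, y_production = 9.5.
Reduced cost of web ads: c₃ − yᵀa₃ = 67.5 − (5·5 + 9.5·5) = 67.5 − 72.5 = -5.

-5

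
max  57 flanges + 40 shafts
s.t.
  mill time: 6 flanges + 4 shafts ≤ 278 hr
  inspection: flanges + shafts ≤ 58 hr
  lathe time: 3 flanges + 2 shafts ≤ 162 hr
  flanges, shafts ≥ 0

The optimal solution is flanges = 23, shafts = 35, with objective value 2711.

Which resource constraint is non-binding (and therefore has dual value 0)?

lathe time

mill time: 278/278 (binding)
inspection: 58/58 (binding)
lathe time: 139/162 (slack 23)
By complementary slackness, a constraint with positive slack has shadow price 0 → lathe time.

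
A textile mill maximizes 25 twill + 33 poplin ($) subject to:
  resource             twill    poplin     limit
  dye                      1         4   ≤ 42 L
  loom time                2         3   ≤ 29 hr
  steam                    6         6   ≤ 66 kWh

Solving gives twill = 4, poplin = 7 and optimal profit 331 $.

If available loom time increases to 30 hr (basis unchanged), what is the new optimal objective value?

339

Check each constraint at x*: dye 32/42 (slack 10); loom time 29/29 (tight); steam 66/66 (tight).
Slack constraints have shadow price 0 (complementary slackness).
The binding rows give the dual system: 2·y_loom time + 6·y_steam = 25 and 3·y_loom time + 6·y_steam = 33.
Solving: y_loom time = 8, y_steam = 1.5.
Δz = y_loom time·Δb = 8 × (1) = 8, so new z* = 331 + 8 = 339.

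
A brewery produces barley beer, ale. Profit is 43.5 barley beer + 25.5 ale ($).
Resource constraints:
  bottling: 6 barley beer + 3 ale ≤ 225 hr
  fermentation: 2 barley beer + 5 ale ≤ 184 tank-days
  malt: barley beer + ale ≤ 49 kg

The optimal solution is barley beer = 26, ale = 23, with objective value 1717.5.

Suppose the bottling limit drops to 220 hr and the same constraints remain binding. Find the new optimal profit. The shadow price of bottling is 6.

Δb = -5, so new z* = 1717.5 + (6)·(-5) = 1717.5 − 30 = 1687.5.

1687.5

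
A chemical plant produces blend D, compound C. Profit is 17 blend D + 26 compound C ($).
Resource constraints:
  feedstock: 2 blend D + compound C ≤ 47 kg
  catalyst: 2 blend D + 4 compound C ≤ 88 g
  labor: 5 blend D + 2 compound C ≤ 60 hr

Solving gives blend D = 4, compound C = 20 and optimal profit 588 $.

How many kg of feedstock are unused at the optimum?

feedstock used = 2·4 + 1·20 = 28; slack = 47 − 28 = 19.

19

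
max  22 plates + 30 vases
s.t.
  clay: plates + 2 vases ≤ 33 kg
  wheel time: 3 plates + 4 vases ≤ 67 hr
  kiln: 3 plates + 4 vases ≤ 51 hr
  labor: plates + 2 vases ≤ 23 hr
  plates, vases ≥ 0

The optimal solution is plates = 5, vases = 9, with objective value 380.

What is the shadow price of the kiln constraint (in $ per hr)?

7

Binding: kiln and labor. Non-binding: clay (10 unused), wheel time (16 unused).
Slack constraints have shadow price 0 (complementary slackness).
The binding rows give the dual system: 3·y_kiln + 1·y_labor = 22 and 4·y_kiln + 2·y_labor = 30.
This yields shadow prices y_kiln = 7, y_labor = 1.
Shadow price of kiln = 7.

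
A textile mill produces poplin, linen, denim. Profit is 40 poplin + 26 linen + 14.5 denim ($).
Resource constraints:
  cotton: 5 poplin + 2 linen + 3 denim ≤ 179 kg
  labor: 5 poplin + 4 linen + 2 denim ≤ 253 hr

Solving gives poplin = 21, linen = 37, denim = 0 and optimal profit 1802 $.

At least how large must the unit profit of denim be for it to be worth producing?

19

At the optimum: cotton uses 179 of 179 (binding); labor uses 253 of 253 (binding).
Dual feasibility on the basic columns requires 5·y_cotton + 5·y_labor = 40, 2·y_cotton + 4·y_labor = 26.
This yields shadow prices y_cotton = 3, y_labor = 5.
denim enters the basis when its profit ≥ yᵀa₃ = 3·3 + 5·2 = 19.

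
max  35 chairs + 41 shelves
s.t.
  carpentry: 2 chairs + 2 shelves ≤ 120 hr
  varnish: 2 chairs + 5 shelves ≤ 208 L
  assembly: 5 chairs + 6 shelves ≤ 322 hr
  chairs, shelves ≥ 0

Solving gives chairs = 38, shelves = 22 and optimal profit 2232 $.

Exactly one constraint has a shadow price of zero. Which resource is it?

carpentry: 120/120 (binding)
varnish: 186/208 (slack 22)
assembly: 322/322 (binding)
By complementary slackness, a constraint with positive slack has shadow price 0 → varnish.

varnish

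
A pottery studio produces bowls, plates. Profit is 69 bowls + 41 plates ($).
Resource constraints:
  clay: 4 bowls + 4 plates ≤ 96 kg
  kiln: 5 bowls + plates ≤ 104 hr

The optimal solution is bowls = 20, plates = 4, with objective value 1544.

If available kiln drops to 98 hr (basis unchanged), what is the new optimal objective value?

Check each constraint at x*: clay 96/96 (tight); kiln 104/104 (tight).
From A_Bᵀ y = c: 4·y_clay + 5·y_kiln = 69; 4·y_clay + 1·y_kiln = 41.
Solving: y_clay = 8.5, y_kiln = 7.
Δz = y_kiln·Δb = 7 × (-6) = -42, so new z* = 1544 − 42 = 1502.

1502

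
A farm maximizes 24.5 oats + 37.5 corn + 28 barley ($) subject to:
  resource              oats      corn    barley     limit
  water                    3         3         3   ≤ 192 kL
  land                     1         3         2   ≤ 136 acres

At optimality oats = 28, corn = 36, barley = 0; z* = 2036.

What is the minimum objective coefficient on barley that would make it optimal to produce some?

At the optimum: water uses 192 of 192 (binding); land uses 136 of 136 (binding).
The binding rows give the dual system: 3·y_water + 1·y_land = 24.5 and 3·y_water + 3·y_land = 37.5.
Solving: y_water = 6, y_land = 6.5.
barley enters the basis when its profit ≥ yᵀa₃ = 6·3 + 6.5·2 = 31.

31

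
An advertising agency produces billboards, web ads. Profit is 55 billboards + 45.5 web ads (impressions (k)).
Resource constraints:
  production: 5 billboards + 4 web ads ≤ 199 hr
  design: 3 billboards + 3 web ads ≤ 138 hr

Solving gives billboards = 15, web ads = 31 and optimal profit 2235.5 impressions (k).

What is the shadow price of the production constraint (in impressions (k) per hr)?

9.5

Both production and design are binding at x*.
Dual feasibility on the basic columns requires 5·y_production + 3·y_design = 55, 4·y_production + 3·y_design = 45.5.
Solving: y_production = 9.5, y_design = 2.5.
Shadow price of production = 9.5.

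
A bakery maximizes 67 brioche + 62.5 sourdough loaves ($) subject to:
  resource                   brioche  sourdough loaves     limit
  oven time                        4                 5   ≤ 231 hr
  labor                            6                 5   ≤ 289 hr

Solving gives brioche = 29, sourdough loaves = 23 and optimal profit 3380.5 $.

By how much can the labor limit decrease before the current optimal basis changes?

Binding constraints: oven time, labor. The basis is B = [[4,5],[6,5]] with det -10.
Per unit decrease in labor, x* moves by d = (-0.5, 0.4).
The basis stays optimal until brioche reaches 0; allowable decrease = 58 hr.

58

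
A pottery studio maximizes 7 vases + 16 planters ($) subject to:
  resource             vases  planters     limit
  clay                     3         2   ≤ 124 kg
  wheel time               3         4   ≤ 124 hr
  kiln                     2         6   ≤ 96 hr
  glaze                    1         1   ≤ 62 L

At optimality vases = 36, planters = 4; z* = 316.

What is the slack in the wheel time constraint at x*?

0

wheel time used = 3·36 + 4·4 = 124; slack = 124 − 124 = 0.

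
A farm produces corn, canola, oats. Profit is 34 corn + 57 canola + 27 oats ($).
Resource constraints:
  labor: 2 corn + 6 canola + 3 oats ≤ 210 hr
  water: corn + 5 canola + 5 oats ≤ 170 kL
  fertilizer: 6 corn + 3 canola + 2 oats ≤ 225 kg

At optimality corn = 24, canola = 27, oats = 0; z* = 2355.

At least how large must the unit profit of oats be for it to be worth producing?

30

Binding: labor and fertilizer. Non-binding: water (11 unused).
Since water is not tight, its dual is 0.
The binding rows give the dual system: 2·y_labor + 6·y_fertilizer = 34 and 6·y_labor + 3·y_fertilizer = 57.
→ y_labor = 8 and y_fertilizer = 3.
oats enters the basis when its profit ≥ yᵀa₃ = 8·3 + 3·2 = 30.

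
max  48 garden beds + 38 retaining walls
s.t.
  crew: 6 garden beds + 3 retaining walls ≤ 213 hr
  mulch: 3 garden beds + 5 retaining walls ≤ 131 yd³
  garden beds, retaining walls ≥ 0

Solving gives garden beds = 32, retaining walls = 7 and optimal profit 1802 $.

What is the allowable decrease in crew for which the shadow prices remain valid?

134.4

Binding constraints: crew, mulch. The basis is B = [[6,3],[3,5]] with det 21.
Per unit decrease in crew, x* moves by d = (-0.2381, 0.1429).
The basis stays optimal until garden beds reaches 0; allowable decrease = 134.4 hr.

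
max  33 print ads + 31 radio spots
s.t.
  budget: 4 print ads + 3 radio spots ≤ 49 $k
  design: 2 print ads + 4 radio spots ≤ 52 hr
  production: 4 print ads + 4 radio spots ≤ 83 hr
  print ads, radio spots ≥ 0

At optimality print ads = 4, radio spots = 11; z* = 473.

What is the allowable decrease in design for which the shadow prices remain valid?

Binding constraints: budget, design. The basis is B = [[4,3],[2,4]] with det 10.
Per unit decrease in design, x* moves by d = (0.3, -0.4).
The basis stays optimal until radio spots reaches 0; allowable decrease = 27.5 hr.

27.5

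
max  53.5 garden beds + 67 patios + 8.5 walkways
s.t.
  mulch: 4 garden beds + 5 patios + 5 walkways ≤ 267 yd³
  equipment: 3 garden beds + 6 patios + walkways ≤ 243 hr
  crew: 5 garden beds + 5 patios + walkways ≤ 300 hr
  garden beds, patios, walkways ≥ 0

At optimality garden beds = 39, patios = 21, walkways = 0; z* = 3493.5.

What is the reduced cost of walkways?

-4

Binding: equipment and crew. Non-binding: mulch (6 unused).
Since mulch is not tight, its dual is 0.
The binding rows give the dual system: 3·y_equipment + 5·y_crew = 53.5 and 6·y_equipment + 5·y_crew = 67.
This yields shadow prices y_equipment = 4.5, y_crew = 8.
Reduced cost of walkways: c₃ − yᵀa₃ = 8.5 − (4.5·1 + 8·1) = 8.5 − 12.5 = -4.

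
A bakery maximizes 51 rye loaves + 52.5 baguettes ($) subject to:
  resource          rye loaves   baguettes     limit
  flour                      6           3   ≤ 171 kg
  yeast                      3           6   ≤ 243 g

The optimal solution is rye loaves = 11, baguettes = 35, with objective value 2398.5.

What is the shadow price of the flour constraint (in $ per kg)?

5.5

Check each constraint at x*: flour 171/171 (tight); yeast 243/243 (tight).
Dual feasibility on the basic columns requires 6·y_flour + 3·y_yeast = 51, 3·y_flour + 6·y_yeast = 52.5.
Solving: y_flour = 5.5, y_yeast = 6.
Shadow price of flour = 5.5.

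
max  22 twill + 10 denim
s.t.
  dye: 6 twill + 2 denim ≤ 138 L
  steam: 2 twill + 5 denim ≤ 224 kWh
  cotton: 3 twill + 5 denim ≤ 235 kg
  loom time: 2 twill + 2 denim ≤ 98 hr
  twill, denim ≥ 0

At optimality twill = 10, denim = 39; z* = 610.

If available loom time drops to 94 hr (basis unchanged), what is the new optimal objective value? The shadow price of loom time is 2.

Δb = -4, so new z* = 610 + (2)·(-4) = 610 − 8 = 602.

602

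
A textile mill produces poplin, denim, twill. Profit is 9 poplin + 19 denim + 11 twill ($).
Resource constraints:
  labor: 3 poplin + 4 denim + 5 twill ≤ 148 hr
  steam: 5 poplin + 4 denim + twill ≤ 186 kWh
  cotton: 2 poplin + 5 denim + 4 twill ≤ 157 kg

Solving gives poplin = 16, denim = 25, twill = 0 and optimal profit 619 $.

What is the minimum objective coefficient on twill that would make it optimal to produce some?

17

Binding: labor and cotton. Non-binding: steam (6 unused).
Slack constraints have shadow price 0 (complementary slackness).
The binding rows give the dual system: 3·y_labor + 2·y_cotton = 9 and 4·y_labor + 5·y_cotton = 19.
Solving: y_labor = 1, y_cotton = 3.
twill enters the basis when its profit ≥ yᵀa₃ = 1·5 + 3·4 = 17.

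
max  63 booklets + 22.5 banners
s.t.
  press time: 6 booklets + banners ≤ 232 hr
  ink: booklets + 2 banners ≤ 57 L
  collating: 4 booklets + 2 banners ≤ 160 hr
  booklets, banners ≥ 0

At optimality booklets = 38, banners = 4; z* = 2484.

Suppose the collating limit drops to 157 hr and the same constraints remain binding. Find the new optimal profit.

2457

Check each constraint at x*: press time 232/232 (tight); ink 46/57 (slack 11); collating 160/160 (tight).
Since ink is not tight, its dual is 0.
The binding rows give the dual system: 6·y_press time + 4·y_collating = 63 and 1·y_press time + 2·y_collating = 22.5.
Solving: y_press time = 4.5, y_collating = 9.
Δz = y_collating·Δb = 9 × (-3) = -27, so new z* = 2484 − 27 = 2457.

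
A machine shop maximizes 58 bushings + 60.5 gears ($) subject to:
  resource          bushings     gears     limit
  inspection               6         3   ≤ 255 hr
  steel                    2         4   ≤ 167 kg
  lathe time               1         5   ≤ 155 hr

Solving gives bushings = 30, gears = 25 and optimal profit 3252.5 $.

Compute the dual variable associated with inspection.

8.5

Check each constraint at x*: inspection 255/255 (tight); steel 160/167 (slack 7); lathe time 155/155 (tight).
Slack constraints have shadow price 0 (complementary slackness).
From A_Bᵀ y = c: 6·y_inspection + 1·y_lathe time = 58; 3·y_inspection + 5·y_lathe time = 60.5.
Solving: y_inspection = 8.5, y_lathe time = 7.
Shadow price of inspection = 8.5.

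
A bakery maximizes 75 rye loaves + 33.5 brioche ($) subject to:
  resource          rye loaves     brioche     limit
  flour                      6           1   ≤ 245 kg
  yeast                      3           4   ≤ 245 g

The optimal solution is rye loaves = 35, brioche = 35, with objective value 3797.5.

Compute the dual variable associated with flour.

Check each constraint at x*: flour 245/245 (tight); yeast 245/245 (tight).
The binding rows give the dual system: 6·y_flour + 3·y_yeast = 75 and 1·y_flour + 4·y_yeast = 33.5.
→ y_flour = 9.5 and y_yeast = 6.
Shadow price of flour = 9.5.

9.5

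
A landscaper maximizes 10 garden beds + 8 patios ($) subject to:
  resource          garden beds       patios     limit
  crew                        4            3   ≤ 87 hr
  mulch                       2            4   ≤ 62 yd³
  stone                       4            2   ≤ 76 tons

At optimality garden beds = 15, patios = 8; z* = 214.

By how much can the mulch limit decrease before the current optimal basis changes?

24

Binding constraints: mulch, stone. The basis is B = [[2,4],[4,2]] with det -12.
Per unit decrease in mulch, x* moves by d = (0.1667, -0.3333).
The basis stays optimal until patios reaches 0; allowable decrease = 24 yd³.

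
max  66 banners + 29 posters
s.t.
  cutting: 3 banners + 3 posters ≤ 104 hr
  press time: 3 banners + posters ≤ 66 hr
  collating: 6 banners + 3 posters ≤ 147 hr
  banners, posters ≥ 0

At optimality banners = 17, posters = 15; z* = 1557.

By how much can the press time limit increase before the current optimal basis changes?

Binding constraints: press time, collating. The basis is B = [[3,1],[6,3]] with det 3.
Per unit increase in press time, x* moves by d = (1, -2).
The basis stays optimal until posters reaches 0; allowable increase = 7.5 hr.

7.5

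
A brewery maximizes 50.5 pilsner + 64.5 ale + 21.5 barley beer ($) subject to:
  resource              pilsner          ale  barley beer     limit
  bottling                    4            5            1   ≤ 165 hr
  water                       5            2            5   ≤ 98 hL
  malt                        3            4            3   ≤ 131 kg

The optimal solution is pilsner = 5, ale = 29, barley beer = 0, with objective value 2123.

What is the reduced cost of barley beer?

At the optimum: bottling uses 165 of 165 (binding); water uses 83 of 98 (slack = 15); malt uses 131 of 131 (binding).
Slack constraints have shadow price 0 (complementary slackness).
From A_Bᵀ y = c: 4·y_bottling + 3·y_malt = 50.5; 5·y_bottling + 4·y_malt = 64.5.
Solving: y_bottling = 8.5, y_malt = 5.5.
Reduced cost of barley beer: c₃ − yᵀa₃ = 21.5 − (8.5·1 + 5.5·3) = 21.5 − 25 = -3.5.

-3.5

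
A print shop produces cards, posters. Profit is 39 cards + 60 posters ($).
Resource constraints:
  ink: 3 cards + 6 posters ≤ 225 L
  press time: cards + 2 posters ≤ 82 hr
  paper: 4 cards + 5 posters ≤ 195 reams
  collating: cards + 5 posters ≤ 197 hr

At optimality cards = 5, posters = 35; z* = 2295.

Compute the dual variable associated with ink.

At the optimum: ink uses 225 of 225 (binding); press time uses 75 of 82 (slack = 7); paper uses 195 of 195 (binding); collating uses 180 of 197 (slack = 17).
Slack constraints have shadow price 0 (complementary slackness).
From A_Bᵀ y = c: 3·y_ink + 4·y_paper = 39; 6·y_ink + 5·y_paper = 60.
This yields shadow prices y_ink = 5, y_paper = 6.
Shadow price of ink = 5.

5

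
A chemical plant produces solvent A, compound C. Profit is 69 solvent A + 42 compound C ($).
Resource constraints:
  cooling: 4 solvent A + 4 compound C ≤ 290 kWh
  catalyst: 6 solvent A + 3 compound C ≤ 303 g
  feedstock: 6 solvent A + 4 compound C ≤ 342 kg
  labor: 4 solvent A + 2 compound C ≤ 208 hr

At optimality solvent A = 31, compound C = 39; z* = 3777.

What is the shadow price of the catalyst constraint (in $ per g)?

4

At the optimum: cooling uses 280 of 290 (slack = 10); catalyst uses 303 of 303 (binding); feedstock uses 342 of 342 (binding); labor uses 202 of 208 (slack = 6).
By complementary slackness, y = 0 for the non-binding constraints.
The binding rows give the dual system: 6·y_catalyst + 6·y_feedstock = 69 and 3·y_catalyst + 4·y_feedstock = 42.
Solving: y_catalyst = 4, y_feedstock = 7.5.
Shadow price of catalyst = 4.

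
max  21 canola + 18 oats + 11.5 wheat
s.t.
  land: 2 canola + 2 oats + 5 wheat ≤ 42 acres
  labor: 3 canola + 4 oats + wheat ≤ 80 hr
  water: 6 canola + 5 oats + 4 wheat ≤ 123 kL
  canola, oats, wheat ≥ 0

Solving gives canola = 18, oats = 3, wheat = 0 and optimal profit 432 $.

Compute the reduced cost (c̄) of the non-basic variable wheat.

-8

Check each constraint at x*: land 42/42 (tight); labor 66/80 (slack 14); water 123/123 (tight).
Slack constraints have shadow price 0 (complementary slackness).
Dual feasibility on the basic columns requires 2·y_land + 6·y_water = 21, 2·y_land + 5·y_water = 18.
Solving: y_land = 1.5, y_water = 3.
Reduced cost of wheat: c₃ − yᵀa₃ = 11.5 − (1.5·5 + 3·4) = 11.5 − 19.5 = -8.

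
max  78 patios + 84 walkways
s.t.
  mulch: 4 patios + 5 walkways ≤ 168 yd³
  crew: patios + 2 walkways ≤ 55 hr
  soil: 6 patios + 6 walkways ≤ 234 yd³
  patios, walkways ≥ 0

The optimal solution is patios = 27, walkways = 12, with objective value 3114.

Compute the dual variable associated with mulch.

Binding: mulch and soil. Non-binding: crew (4 unused).
Slack constraints have shadow price 0 (complementary slackness).
Dual feasibility on the basic columns requires 4·y_mulch + 6·y_soil = 78, 5·y_mulch + 6·y_soil = 84.
This yields shadow prices y_mulch = 6, y_soil = 9.
Shadow price of mulch = 6.

6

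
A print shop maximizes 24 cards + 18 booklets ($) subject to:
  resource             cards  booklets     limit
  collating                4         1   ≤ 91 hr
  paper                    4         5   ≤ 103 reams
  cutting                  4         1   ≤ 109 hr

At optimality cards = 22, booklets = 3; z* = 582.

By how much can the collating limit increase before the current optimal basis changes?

12

Binding constraints: collating, paper. The basis is B = [[4,1],[4,5]] with det 16.
Per unit increase in collating, x* moves by d = (0.3125, -0.25).
The basis stays optimal until booklets reaches 0; allowable increase = 12 hr.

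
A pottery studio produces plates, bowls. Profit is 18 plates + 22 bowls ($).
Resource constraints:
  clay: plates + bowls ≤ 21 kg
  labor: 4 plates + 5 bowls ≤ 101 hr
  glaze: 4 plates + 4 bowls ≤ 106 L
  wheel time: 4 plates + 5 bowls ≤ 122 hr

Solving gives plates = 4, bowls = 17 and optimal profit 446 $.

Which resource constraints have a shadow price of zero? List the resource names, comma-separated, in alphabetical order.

clay: 21/21 (binding)
labor: 101/101 (binding)
glaze: 84/106 (slack 22)
wheel time: 101/122 (slack 21)
By complementary slackness, a constraint with positive slack has shadow price 0 → glaze, wheel time.

glaze, wheel time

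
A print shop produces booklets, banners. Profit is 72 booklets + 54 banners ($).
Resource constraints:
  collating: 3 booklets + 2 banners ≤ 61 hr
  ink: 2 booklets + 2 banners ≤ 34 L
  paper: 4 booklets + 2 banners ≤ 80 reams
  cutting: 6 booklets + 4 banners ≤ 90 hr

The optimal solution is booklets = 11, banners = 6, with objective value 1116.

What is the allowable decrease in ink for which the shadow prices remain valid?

4

Binding constraints: ink, cutting. The basis is B = [[2,2],[6,4]] with det -4.
Per unit decrease in ink, x* moves by d = (1, -1.5).
The basis stays optimal until banners reaches 0; allowable decrease = 4 L.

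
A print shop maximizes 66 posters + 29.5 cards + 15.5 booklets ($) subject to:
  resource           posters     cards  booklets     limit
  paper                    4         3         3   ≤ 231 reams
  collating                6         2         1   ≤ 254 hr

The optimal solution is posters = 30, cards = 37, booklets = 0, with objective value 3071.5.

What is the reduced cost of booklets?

-6

Check each constraint at x*: paper 231/231 (tight); collating 254/254 (tight).
Dual feasibility on the basic columns requires 4·y_paper + 6·y_collating = 66, 3·y_paper + 2·y_collating = 29.5.
This yields shadow prices y_paper = 4.5, y_collating = 8.
Reduced cost of booklets: c₃ − yᵀa₃ = 15.5 − (4.5·3 + 8·1) = 15.5 − 21.5 = -6.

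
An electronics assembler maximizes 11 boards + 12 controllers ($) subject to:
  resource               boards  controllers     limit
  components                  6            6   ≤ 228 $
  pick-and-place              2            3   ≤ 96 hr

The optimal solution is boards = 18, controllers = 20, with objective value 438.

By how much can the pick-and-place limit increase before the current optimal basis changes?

18

Binding constraints: components, pick-and-place. The basis is B = [[6,6],[2,3]] with det 6.
Per unit increase in pick-and-place, x* moves by d = (-1, 1).
The basis stays optimal until boards reaches 0; allowable increase = 18 hr.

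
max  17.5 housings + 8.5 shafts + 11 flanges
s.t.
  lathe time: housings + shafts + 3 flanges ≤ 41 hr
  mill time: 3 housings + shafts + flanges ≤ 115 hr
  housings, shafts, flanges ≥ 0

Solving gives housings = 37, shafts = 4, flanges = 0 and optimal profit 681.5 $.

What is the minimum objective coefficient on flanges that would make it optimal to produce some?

Both lathe time and mill time are binding at x*.
From A_Bᵀ y = c: 1·y_lathe time + 3·y_mill time = 17.5; 1·y_lathe time + 1·y_mill time = 8.5.
This yields shadow prices y_lathe time = 4, y_mill time = 4.5.
flanges enters the basis when its profit ≥ yᵀa₃ = 4·3 + 4.5·1 = 16.5.

16.5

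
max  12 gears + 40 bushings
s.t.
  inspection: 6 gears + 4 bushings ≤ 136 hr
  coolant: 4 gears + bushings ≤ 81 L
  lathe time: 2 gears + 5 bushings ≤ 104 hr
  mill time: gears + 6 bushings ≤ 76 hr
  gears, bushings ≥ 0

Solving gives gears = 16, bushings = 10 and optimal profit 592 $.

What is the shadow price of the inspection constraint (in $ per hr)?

1

At the optimum: inspection uses 136 of 136 (binding); coolant uses 74 of 81 (slack = 7); lathe time uses 82 of 104 (slack = 22); mill time uses 76 of 76 (binding).
Since coolant, lathe time are not tight, their duals are 0.
The binding rows give the dual system: 6·y_inspection + 1·y_mill time = 12 and 4·y_inspection + 6·y_mill time = 40.
→ y_inspection = 1 and y_mill time = 6.
Shadow price of inspection = 1.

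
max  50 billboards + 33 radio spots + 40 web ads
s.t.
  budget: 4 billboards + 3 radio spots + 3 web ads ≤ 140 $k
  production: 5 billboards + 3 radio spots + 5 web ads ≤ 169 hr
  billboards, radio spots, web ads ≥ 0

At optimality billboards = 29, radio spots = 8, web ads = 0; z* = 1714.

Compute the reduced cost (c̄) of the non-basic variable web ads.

-5

Check each constraint at x*: budget 140/140 (tight); production 169/169 (tight).
From A_Bᵀ y = c: 4·y_budget + 5·y_production = 50; 3·y_budget + 3·y_production = 33.
→ y_budget = 5 and y_production = 6.
Reduced cost of web ads: c₃ − yᵀa₃ = 40 − (5·3 + 6·5) = 40 − 45 = -5.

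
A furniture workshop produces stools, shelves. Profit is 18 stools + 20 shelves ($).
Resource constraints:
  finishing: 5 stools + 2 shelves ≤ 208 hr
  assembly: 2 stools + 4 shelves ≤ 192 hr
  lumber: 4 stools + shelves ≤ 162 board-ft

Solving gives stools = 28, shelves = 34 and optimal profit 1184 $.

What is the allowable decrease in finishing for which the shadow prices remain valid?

112

Binding constraints: finishing, assembly. The basis is B = [[5,2],[2,4]] with det 16.
Per unit decrease in finishing, x* moves by d = (-0.25, 0.125).
The basis stays optimal until stools reaches 0; allowable decrease = 112 hr.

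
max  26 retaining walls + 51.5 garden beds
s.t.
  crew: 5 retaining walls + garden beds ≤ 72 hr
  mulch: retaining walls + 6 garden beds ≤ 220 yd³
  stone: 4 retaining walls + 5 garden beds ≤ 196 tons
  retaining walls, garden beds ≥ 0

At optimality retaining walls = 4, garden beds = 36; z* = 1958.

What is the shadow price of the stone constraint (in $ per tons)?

At the optimum: crew uses 56 of 72 (slack = 16); mulch uses 220 of 220 (binding); stone uses 196 of 196 (binding).
Slack constraints have shadow price 0 (complementary slackness).
From A_Bᵀ y = c: 1·y_mulch + 4·y_stone = 26; 6·y_mulch + 5·y_stone = 51.5.
This yields shadow prices y_mulch = 4, y_stone = 5.5.
Shadow price of stone = 5.5.

5.5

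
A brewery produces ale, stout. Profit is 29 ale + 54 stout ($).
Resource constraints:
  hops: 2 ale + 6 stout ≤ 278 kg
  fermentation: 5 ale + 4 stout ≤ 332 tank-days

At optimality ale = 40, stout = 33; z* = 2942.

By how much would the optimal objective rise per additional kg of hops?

Check each constraint at x*: hops 278/278 (tight); fermentation 332/332 (tight).
Dual feasibility on the basic columns requires 2·y_hops + 5·y_fermentation = 29, 6·y_hops + 4·y_fermentation = 54.
This yields shadow prices y_hops = 7, y_fermentation = 3.
Shadow price of hops = 7.

7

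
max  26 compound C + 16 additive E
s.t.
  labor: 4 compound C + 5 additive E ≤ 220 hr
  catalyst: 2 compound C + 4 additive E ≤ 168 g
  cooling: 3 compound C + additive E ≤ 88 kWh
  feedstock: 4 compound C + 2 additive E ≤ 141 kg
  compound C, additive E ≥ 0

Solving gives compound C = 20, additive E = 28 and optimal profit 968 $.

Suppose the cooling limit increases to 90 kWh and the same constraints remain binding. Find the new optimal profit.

980

At the optimum: labor uses 220 of 220 (binding); catalyst uses 152 of 168 (slack = 16); cooling uses 88 of 88 (binding); feedstock uses 136 of 141 (slack = 5).
Since catalyst, feedstock are not tight, their duals are 0.
Dual feasibility on the basic columns requires 4·y_labor + 3·y_cooling = 26, 5·y_labor + 1·y_cooling = 16.
Solving: y_labor = 2, y_cooling = 6.
Δz = y_cooling·Δb = 6 × (2) = 12, so new z* = 968 + 12 = 980.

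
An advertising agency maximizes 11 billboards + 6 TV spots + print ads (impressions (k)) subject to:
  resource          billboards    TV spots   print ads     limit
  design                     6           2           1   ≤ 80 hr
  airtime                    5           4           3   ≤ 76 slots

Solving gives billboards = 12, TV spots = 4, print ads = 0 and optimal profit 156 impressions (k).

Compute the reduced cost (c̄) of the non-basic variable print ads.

-3

Check each constraint at x*: design 80/80 (tight); airtime 76/76 (tight).
From A_Bᵀ y = c: 6·y_design + 5·y_airtime = 11; 2·y_design + 4·y_airtime = 6.
This yields shadow prices y_design = 1, y_airtime = 1.
Reduced cost of print ads: c₃ − yᵀa₃ = 1 − (1·1 + 1·3) = 1 − 4 = -3.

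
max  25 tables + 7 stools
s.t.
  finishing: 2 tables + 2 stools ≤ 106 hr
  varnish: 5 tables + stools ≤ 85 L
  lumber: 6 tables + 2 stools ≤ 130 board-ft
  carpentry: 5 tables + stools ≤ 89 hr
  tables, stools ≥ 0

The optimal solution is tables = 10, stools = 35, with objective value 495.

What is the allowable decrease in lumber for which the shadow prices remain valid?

Binding constraints: varnish, lumber. The basis is B = [[5,1],[6,2]] with det 4.
Per unit decrease in lumber, x* moves by d = (0.25, -1.25).
The basis stays optimal until stools reaches 0; allowable decrease = 28 board-ft.

28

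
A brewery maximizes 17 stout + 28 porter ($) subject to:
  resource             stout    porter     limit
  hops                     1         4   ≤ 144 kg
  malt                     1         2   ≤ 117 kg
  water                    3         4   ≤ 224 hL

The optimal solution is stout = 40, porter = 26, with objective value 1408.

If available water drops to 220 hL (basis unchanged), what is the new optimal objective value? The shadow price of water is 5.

Δb = -4, so new z* = 1408 + (5)·(-4) = 1408 − 20 = 1388.

1388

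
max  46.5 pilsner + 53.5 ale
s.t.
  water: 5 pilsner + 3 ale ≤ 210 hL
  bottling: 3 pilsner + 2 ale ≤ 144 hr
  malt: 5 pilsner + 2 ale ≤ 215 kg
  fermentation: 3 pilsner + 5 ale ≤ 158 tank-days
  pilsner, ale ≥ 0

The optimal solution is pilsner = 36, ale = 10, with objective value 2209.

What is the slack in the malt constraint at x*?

malt used = 5·36 + 2·10 = 200; slack = 215 − 200 = 15.

15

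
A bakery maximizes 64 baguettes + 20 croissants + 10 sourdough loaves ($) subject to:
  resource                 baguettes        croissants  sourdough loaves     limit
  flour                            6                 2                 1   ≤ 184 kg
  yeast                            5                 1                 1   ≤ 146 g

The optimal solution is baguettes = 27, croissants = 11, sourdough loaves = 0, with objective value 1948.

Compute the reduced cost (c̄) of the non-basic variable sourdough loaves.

-1

Both flour and yeast are binding at x*.
Dual feasibility on the basic columns requires 6·y_flour + 5·y_yeast = 64, 2·y_flour + 1·y_yeast = 20.
→ y_flour = 9 and y_yeast = 2.
Reduced cost of sourdough loaves: c₃ − yᵀa₃ = 10 − (9·1 + 2·1) = 10 − 11 = -1.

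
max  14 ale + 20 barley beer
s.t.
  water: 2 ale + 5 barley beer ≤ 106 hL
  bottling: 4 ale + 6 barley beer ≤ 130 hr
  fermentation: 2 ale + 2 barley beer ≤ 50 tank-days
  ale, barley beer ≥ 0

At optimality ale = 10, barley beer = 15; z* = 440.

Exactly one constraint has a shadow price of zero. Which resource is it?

water: 95/106 (slack 11)
bottling: 130/130 (binding)
fermentation: 50/50 (binding)
By complementary slackness, a constraint with positive slack has shadow price 0 → water.

water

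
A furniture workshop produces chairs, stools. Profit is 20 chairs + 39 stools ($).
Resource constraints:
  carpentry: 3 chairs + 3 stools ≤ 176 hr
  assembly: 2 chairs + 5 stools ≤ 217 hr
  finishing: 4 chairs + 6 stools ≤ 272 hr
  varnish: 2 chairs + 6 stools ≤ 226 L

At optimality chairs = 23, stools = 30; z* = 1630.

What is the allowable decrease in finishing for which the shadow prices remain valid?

Binding constraints: finishing, varnish. The basis is B = [[4,6],[2,6]] with det 12.
Per unit decrease in finishing, x* moves by d = (-0.5, 0.1667).
The basis stays optimal until chairs reaches 0; allowable decrease = 46 hr.

46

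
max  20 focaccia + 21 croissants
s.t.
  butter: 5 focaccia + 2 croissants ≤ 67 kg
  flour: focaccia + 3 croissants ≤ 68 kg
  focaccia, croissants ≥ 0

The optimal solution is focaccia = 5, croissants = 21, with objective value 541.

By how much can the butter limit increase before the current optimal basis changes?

273

Binding constraints: butter, flour. The basis is B = [[5,2],[1,3]] with det 13.
Per unit increase in butter, x* moves by d = (0.2308, -0.0769).
The basis stays optimal until croissants reaches 0; allowable increase = 273 kg.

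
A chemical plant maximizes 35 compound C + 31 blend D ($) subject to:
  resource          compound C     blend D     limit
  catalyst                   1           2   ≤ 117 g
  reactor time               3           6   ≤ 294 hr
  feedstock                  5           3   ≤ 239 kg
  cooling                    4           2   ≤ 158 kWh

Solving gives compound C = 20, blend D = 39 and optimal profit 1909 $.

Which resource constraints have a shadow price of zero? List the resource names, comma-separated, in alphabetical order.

catalyst: 98/117 (slack 19)
reactor time: 294/294 (binding)
feedstock: 217/239 (slack 22)
cooling: 158/158 (binding)
By complementary slackness, a constraint with positive slack has shadow price 0 → catalyst, feedstock.

catalyst, feedstock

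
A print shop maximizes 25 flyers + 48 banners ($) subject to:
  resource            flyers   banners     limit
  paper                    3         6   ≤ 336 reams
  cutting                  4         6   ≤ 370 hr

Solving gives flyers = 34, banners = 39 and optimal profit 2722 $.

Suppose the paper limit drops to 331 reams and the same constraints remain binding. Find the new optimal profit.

2687

Check each constraint at x*: paper 336/336 (tight); cutting 370/370 (tight).
Dual feasibility on the basic columns requires 3·y_paper + 4·y_cutting = 25, 6·y_paper + 6·y_cutting = 48.
Solving: y_paper = 7, y_cutting = 1.
Δz = y_paper·Δb = 7 × (-5) = -35, so new z* = 2722 − 35 = 2687.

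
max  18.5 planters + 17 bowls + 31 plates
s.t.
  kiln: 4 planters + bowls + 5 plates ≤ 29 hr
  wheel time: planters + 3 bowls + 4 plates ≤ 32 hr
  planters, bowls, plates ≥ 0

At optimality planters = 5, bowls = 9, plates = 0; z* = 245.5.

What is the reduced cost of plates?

Check each constraint at x*: kiln 29/29 (tight); wheel time 32/32 (tight).
From A_Bᵀ y = c: 4·y_kiln + 1·y_wheel time = 18.5; 1·y_kiln + 3·y_wheel time = 17.
Solving: y_kiln = 3.5, y_wheel time = 4.5.
Reduced cost of plates: c₃ − yᵀa₃ = 31 − (3.5·5 + 4.5·4) = 31 − 35.5 = -4.5.

-4.5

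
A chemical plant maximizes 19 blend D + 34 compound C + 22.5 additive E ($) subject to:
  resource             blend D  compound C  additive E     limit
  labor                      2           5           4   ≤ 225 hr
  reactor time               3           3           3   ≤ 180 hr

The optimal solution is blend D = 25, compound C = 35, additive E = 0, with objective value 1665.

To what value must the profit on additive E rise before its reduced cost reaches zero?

Both labor and reactor time are binding at x*.
Dual feasibility on the basic columns requires 2·y_labor + 3·y_reactor time = 19, 5·y_labor + 3·y_reactor time = 34.
→ y_labor = 5 and y_reactor time = 3.
additive E enters the basis when its profit ≥ yᵀa₃ = 5·4 + 3·3 = 29.

29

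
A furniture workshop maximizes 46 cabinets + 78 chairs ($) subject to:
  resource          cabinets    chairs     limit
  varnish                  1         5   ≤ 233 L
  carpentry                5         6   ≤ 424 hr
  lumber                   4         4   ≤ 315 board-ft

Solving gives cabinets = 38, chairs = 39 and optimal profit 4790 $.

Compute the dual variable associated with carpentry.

Check each constraint at x*: varnish 233/233 (tight); carpentry 424/424 (tight); lumber 308/315 (slack 7).
By complementary slackness, y = 0 for the non-binding constraint.
From A_Bᵀ y = c: 1·y_varnish + 5·y_carpentry = 46; 5·y_varnish + 6·y_carpentry = 78.
This yields shadow prices y_varnish = 6, y_carpentry = 8.
Shadow price of carpentry = 8.

8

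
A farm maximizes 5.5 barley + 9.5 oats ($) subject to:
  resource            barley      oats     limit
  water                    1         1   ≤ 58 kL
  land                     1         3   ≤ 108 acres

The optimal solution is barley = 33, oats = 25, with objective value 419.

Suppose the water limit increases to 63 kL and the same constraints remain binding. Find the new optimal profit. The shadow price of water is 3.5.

Δb = 5, so new z* = 419 + (3.5)·(5) = 419 + 17.5 = 436.5.

436.5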